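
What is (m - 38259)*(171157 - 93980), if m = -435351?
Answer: -36551798970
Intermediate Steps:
(m - 38259)*(171157 - 93980) = (-435351 - 38259)*(171157 - 93980) = -473610*77177 = -36551798970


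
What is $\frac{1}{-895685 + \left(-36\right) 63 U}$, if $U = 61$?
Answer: $- \frac{1}{1034033} \approx -9.6709 \cdot 10^{-7}$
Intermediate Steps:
$\frac{1}{-895685 + \left(-36\right) 63 U} = \frac{1}{-895685 + \left(-36\right) 63 \cdot 61} = \frac{1}{-895685 - 138348} = \frac{1}{-1034033} = - \frac{1}{1034033}$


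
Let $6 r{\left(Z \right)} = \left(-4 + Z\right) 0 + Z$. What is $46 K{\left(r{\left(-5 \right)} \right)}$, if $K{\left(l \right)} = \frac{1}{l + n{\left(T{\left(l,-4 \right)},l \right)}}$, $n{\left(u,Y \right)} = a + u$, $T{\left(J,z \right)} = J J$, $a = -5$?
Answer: $- \frac{1656}{185} \approx -8.9514$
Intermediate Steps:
$T{\left(J,z \right)} = J^{2}$
$r{\left(Z \right)} = \frac{Z}{6}$ ($r{\left(Z \right)} = \frac{\left(-4 + Z\right) 0 + Z}{6} = \frac{0 + Z}{6} = \frac{Z}{6}$)
$n{\left(u,Y \right)} = -5 + u$
$K{\left(l \right)} = \frac{1}{-5 + l + l^{2}}$ ($K{\left(l \right)} = \frac{1}{l + \left(-5 + l^{2}\right)} = \frac{1}{-5 + l + l^{2}}$)
$46 K{\left(r{\left(-5 \right)} \right)} = \frac{46}{-5 + \frac{1}{6} \left(-5\right) + \left(\frac{1}{6} \left(-5\right)\right)^{2}} = \frac{46}{-5 - \frac{5}{6} + \left(- \frac{5}{6}\right)^{2}} = \frac{46}{-5 - \frac{5}{6} + \frac{25}{36}} = \frac{46}{- \frac{185}{36}} = 46 \left(- \frac{36}{185}\right) = - \frac{1656}{185}$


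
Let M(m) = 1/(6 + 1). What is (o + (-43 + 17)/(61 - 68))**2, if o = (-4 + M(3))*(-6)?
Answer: 35344/49 ≈ 721.31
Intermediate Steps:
M(m) = 1/7
o = 162/7 (o = (-4 + 1/7)*(-6) = -27/7*(-6) = 162/7 ≈ 23.143)
(o + (-43 + 17)/(61 - 68))**2 = (162/7 + (-43 + 17)/(61 - 68))**2 = (162/7 - 26/(-7))**2 = (162/7 - 26*(-1/7))**2 = (162/7 + 26/7)**2 = (188/7)**2 = 35344/49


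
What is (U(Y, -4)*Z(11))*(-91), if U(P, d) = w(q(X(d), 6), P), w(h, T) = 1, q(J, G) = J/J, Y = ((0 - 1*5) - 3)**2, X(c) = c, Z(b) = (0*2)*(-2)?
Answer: 0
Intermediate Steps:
Z(b) = 0 (Z(b) = 0*(-2) = 0)
Y = 64 (Y = ((0 - 5) - 3)**2 = (-5 - 3)**2 = (-8)**2 = 64)
q(J, G) = 1
U(P, d) = 1
(U(Y, -4)*Z(11))*(-91) = (1*0)*(-91) = 0*(-91) = 0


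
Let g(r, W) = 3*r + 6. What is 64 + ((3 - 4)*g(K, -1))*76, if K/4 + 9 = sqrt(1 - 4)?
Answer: 7816 - 912*I*sqrt(3) ≈ 7816.0 - 1579.6*I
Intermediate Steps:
K = -36 + 4*I*sqrt(3) (K = -36 + 4*sqrt(1 - 4) = -36 + 4*sqrt(-3) = -36 + 4*(I*sqrt(3)) = -36 + 4*I*sqrt(3) ≈ -36.0 + 6.9282*I)
g(r, W) = 6 + 3*r
64 + ((3 - 4)*g(K, -1))*76 = 64 + ((3 - 4)*(6 + 3*(-36 + 4*I*sqrt(3))))*76 = 64 - (6 + (-108 + 12*I*sqrt(3)))*76 = 64 - (-102 + 12*I*sqrt(3))*76 = 64 + (102 - 12*I*sqrt(3))*76 = 64 + (7752 - 912*I*sqrt(3)) = 7816 - 912*I*sqrt(3)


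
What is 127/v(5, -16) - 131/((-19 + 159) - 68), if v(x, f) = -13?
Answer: -10847/936 ≈ -11.589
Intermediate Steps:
127/v(5, -16) - 131/((-19 + 159) - 68) = 127/(-13) - 131/((-19 + 159) - 68) = 127*(-1/13) - 131/(140 - 68) = -127/13 - 131/72 = -10847/936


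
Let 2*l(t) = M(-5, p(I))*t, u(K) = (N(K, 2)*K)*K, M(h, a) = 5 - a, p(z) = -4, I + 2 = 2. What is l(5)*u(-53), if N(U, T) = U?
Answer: -6699465/2 ≈ -3.3497e+6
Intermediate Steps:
I = 0 (I = -2 + 2 = 0)
u(K) = K³ (u(K) = (K*K)*K = K²*K = K³)
l(t) = 9*t/2 (l(t) = ((5 - 1*(-4))*t)/2 = ((5 + 4)*t)/2 = (9*t)/2 = 9*t/2)
l(5)*u(-53) = ((9/2)*5)*(-53)³ = (45/2)*(-148877) = -6699465/2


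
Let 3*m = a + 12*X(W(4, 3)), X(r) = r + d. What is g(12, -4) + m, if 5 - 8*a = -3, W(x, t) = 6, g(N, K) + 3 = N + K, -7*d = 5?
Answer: 556/21 ≈ 26.476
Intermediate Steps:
d = -5/7 (d = -1/7*5 = -5/7 ≈ -0.71429)
g(N, K) = -3 + K + N (g(N, K) = -3 + (N + K) = -3 + (K + N) = -3 + K + N)
X(r) = -5/7 + r (X(r) = r - 5/7 = -5/7 + r)
a = 1 (a = 5/8 - 1/8*(-3) = 5/8 + 3/8 = 1)
m = 451/21 (m = (1 + 12*(-5/7 + 6))/3 = (1 + 12*(37/7))/3 = (1 + 444/7)/3 = (1/3)*(451/7) = 451/21 ≈ 21.476)
g(12, -4) + m = (-3 - 4 + 12) + 451/21 = 5 + 451/21 = 556/21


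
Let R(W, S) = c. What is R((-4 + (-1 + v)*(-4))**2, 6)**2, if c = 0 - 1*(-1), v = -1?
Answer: 1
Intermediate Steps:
c = 1 (c = 0 + 1 = 1)
R(W, S) = 1
R((-4 + (-1 + v)*(-4))**2, 6)**2 = 1**2 = 1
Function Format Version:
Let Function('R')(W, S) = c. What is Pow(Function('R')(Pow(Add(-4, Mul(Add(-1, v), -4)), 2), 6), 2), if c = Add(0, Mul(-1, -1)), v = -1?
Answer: 1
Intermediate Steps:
c = 1 (c = Add(0, 1) = 1)
Function('R')(W, S) = 1
Pow(Function('R')(Pow(Add(-4, Mul(Add(-1, v), -4)), 2), 6), 2) = Pow(1, 2) = 1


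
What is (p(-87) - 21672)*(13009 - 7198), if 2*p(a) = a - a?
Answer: -125935992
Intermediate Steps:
p(a) = 0 (p(a) = (a - a)/2 = (½)*0 = 0)
(p(-87) - 21672)*(13009 - 7198) = (0 - 21672)*(13009 - 7198) = -21672*5811 = -125935992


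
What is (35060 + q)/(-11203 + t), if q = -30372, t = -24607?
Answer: -2344/17905 ≈ -0.13091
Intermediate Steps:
(35060 + q)/(-11203 + t) = (35060 - 30372)/(-11203 - 24607) = 4688/(-35810) = 4688*(-1/35810) = -2344/17905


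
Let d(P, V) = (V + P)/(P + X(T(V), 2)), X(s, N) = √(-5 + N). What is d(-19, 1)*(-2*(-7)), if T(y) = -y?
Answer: 171/13 + 9*I*√3/13 ≈ 13.154 + 1.1991*I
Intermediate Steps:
d(P, V) = (P + V)/(P + I*√3) (d(P, V) = (V + P)/(P + √(-5 + 2)) = (P + V)/(P + √(-3)) = (P + V)/(P + I*√3))
d(-19, 1)*(-2*(-7)) = ((-19 + 1)/(-19 + I*√3))*(-2*(-7)) = (-18/(-19 + I*√3))*14 = -18/(-19 + I*√3)*14 = -252/(-19 + I*√3)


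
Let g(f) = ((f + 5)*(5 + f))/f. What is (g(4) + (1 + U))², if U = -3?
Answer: 5329/16 ≈ 333.06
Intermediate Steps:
g(f) = (5 + f)²/f (g(f) = ((5 + f)*(5 + f))/f = (5 + f)²/f)
(g(4) + (1 + U))² = ((5 + 4)²/4 + (1 - 3))² = ((¼)*9² - 2)² = ((¼)*81 - 2)² = (81/4 - 2)² = (73/4)² = 5329/16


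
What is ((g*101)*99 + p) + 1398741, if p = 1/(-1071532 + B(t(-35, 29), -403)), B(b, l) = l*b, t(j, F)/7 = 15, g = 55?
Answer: 2170538055041/1113847 ≈ 1.9487e+6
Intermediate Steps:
t(j, F) = 105 (t(j, F) = 7*15 = 105)
B(b, l) = b*l
p = -1/1113847 (p = 1/(-1071532 + 105*(-403)) = 1/(-1071532 - 42315) = 1/(-1113847) = -1/1113847 ≈ -8.9779e-7)
((g*101)*99 + p) + 1398741 = ((55*101)*99 - 1/1113847) + 1398741 = (5555*99 - 1/1113847) + 1398741 = (549945 - 1/1113847) + 1398741 = 612554588414/1113847 + 1398741 = 2170538055041/1113847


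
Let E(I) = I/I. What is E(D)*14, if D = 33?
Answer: 14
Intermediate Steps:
E(I) = 1
E(D)*14 = 1*14 = 14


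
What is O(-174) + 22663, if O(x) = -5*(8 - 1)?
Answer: 22628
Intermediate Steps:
O(x) = -35 (O(x) = -5*7 = -35)
O(-174) + 22663 = -35 + 22663 = 22628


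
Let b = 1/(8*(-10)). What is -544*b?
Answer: 34/5 ≈ 6.8000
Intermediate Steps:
b = -1/80 (b = 1/(-80) = -1/80 ≈ -0.012500)
-544*b = -544*(-1/80) = 34/5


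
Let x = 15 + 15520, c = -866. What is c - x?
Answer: -16401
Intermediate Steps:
x = 15535
c - x = -866 - 1*15535 = -866 - 15535 = -16401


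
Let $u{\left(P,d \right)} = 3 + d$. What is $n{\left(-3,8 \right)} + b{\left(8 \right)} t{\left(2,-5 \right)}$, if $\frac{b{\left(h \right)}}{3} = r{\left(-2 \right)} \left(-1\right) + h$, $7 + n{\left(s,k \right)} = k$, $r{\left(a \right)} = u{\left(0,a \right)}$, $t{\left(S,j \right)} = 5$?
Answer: $106$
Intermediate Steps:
$r{\left(a \right)} = 3 + a$
$n{\left(s,k \right)} = -7 + k$
$b{\left(h \right)} = -3 + 3 h$ ($b{\left(h \right)} = 3 \left(\left(3 - 2\right) \left(-1\right) + h\right) = 3 \left(1 \left(-1\right) + h\right) = 3 \left(-1 + h\right) = -3 + 3 h$)
$n{\left(-3,8 \right)} + b{\left(8 \right)} t{\left(2,-5 \right)} = \left(-7 + 8\right) + \left(-3 + 3 \cdot 8\right) 5 = 1 + \left(-3 + 24\right) 5 = 1 + 21 \cdot 5 = 1 + 105 = 106$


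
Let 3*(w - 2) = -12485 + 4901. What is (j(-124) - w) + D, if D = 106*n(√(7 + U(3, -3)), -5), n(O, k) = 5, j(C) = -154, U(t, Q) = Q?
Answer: 2902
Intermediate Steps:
D = 530 (D = 106*5 = 530)
w = -2526 (w = 2 + (-12485 + 4901)/3 = 2 + (⅓)*(-7584) = 2 - 2528 = -2526)
(j(-124) - w) + D = (-154 - 1*(-2526)) + 530 = (-154 + 2526) + 530 = 2372 + 530 = 2902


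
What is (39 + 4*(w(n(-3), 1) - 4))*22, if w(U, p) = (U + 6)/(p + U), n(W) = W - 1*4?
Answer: 1562/3 ≈ 520.67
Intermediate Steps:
n(W) = -4 + W (n(W) = W - 4 = -4 + W)
w(U, p) = (6 + U)/(U + p)
(39 + 4*(w(n(-3), 1) - 4))*22 = (39 + 4*((6 + (-4 - 3))/((-4 - 3) + 1) - 4))*22 = (39 + 4*((6 - 7)/(-7 + 1) - 4))*22 = (39 + 4*(-1/(-6) - 4))*22 = (39 + 4*(-⅙*(-1) - 4))*22 = (39 + 4*(⅙ - 4))*22 = (39 + 4*(-23/6))*22 = (39 - 46/3)*22 = (71/3)*22 = 1562/3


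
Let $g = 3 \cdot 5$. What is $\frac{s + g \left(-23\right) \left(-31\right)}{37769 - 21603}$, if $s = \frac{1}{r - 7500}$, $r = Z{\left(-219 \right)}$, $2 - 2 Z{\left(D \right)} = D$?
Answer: $\frac{158061403}{238917314} \approx 0.66157$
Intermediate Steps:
$g = 15$
$Z{\left(D \right)} = 1 - \frac{D}{2}$
$r = \frac{221}{2}$ ($r = 1 - - \frac{219}{2} = 1 + \frac{219}{2} = \frac{221}{2} \approx 110.5$)
$s = - \frac{2}{14779}$ ($s = \frac{1}{\frac{221}{2} - 7500} = \frac{1}{- \frac{14779}{2}} = - \frac{2}{14779} \approx -0.00013533$)
$\frac{s + g \left(-23\right) \left(-31\right)}{37769 - 21603} = \frac{- \frac{2}{14779} + 15 \left(-23\right) \left(-31\right)}{37769 - 21603} = \frac{- \frac{2}{14779} - -10695}{16166} = \left(- \frac{2}{14779} + 10695\right) \frac{1}{16166} = \frac{158061403}{14779} \cdot \frac{1}{16166} = \frac{158061403}{238917314}$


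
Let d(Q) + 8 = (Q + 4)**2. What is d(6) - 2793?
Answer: -2701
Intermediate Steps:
d(Q) = -8 + (4 + Q)**2 (d(Q) = -8 + (Q + 4)**2 = -8 + (4 + Q)**2)
d(6) - 2793 = (-8 + (4 + 6)**2) - 2793 = (-8 + 10**2) - 2793 = (-8 + 100) - 2793 = 92 - 2793 = -2701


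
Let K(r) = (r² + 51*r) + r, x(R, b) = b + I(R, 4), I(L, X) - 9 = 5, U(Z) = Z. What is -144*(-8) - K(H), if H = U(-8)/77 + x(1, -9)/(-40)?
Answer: 441629943/379456 ≈ 1163.8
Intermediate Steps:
I(L, X) = 14 (I(L, X) = 9 + 5 = 14)
x(R, b) = 14 + b (x(R, b) = b + 14 = 14 + b)
H = -141/616 (H = -8/77 + (14 - 9)/(-40) = -8*1/77 + 5*(-1/40) = -8/77 - ⅛ = -141/616 ≈ -0.22890)
K(r) = r² + 52*r
-144*(-8) - K(H) = -144*(-8) - (-141)*(52 - 141/616)/616 = 1152 - (-141)*31891/(616*616) = 1152 - 1*(-4496631/379456) = 1152 + 4496631/379456 = 441629943/379456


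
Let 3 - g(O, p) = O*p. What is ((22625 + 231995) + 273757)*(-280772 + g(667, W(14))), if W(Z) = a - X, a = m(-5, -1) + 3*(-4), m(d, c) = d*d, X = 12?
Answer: -148704309372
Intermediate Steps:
m(d, c) = d**2
a = 13 (a = (-5)**2 + 3*(-4) = 25 - 12 = 13)
W(Z) = 1 (W(Z) = 13 - 1*12 = 13 - 12 = 1)
g(O, p) = 3 - O*p
((22625 + 231995) + 273757)*(-280772 + g(667, W(14))) = ((22625 + 231995) + 273757)*(-280772 + (3 - 1*667*1)) = (254620 + 273757)*(-280772 + (3 - 667)) = 528377*(-280772 - 664) = 528377*(-281436) = -148704309372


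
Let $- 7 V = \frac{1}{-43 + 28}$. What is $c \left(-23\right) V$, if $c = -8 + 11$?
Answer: $- \frac{23}{35} \approx -0.65714$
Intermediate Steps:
$V = \frac{1}{105}$ ($V = - \frac{1}{7 \left(-43 + 28\right)} = - \frac{1}{7 \left(-15\right)} = \left(- \frac{1}{7}\right) \left(- \frac{1}{15}\right) = \frac{1}{105} \approx 0.0095238$)
$c = 3$
$c \left(-23\right) V = 3 \left(-23\right) \frac{1}{105} = \left(-69\right) \frac{1}{105} = - \frac{23}{35}$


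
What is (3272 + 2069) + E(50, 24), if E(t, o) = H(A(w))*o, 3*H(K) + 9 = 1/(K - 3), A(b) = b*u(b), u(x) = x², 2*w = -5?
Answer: 785017/149 ≈ 5268.6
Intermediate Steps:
w = -5/2 (w = (½)*(-5) = -5/2 ≈ -2.5000)
A(b) = b³ (A(b) = b*b² = b³)
H(K) = -3 + 1/(3*(-3 + K)) (H(K) = -3 + 1/(3*(K - 3)) = -3 + 1/(3*(-3 + K)))
E(t, o) = -1349*o/447 (E(t, o) = ((28 - 9*(-5/2)³)/(3*(-3 + (-5/2)³)))*o = ((28 - 9*(-125/8))/(3*(-3 - 125/8)))*o = ((28 + 1125/8)/(3*(-149/8)))*o = ((⅓)*(-8/149)*(1349/8))*o = -1349*o/447)
(3272 + 2069) + E(50, 24) = (3272 + 2069) - 1349/447*24 = 5341 - 10792/149 = 785017/149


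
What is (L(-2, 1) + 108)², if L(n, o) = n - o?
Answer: 11025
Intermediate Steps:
(L(-2, 1) + 108)² = ((-2 - 1*1) + 108)² = ((-2 - 1) + 108)² = (-3 + 108)² = 105² = 11025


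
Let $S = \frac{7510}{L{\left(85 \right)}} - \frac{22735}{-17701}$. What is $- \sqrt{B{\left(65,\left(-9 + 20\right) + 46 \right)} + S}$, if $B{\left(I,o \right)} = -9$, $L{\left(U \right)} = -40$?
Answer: $- \frac{i \sqrt{244977361647}}{35402} \approx - 13.981 i$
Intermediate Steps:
$S = - \frac{13202511}{70804}$ ($S = \frac{7510}{-40} - \frac{22735}{-17701} = 7510 \left(- \frac{1}{40}\right) - - \frac{22735}{17701} = - \frac{751}{4} + \frac{22735}{17701} = - \frac{13202511}{70804} \approx -186.47$)
$- \sqrt{B{\left(65,\left(-9 + 20\right) + 46 \right)} + S} = - \sqrt{-9 - \frac{13202511}{70804}} = - \sqrt{- \frac{13839747}{70804}} = - \frac{i \sqrt{244977361647}}{35402}$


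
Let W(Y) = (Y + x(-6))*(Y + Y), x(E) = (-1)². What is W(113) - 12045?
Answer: 13719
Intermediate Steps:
x(E) = 1
W(Y) = 2*Y*(1 + Y) (W(Y) = (Y + 1)*(Y + Y) = (1 + Y)*(2*Y) = 2*Y*(1 + Y))
W(113) - 12045 = 2*113*(1 + 113) - 12045 = 2*113*114 - 12045 = 25764 - 12045 = 13719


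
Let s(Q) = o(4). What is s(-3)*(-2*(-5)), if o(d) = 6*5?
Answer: 300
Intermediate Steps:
o(d) = 30
s(Q) = 30
s(-3)*(-2*(-5)) = 30*(-2*(-5)) = 30*10 = 300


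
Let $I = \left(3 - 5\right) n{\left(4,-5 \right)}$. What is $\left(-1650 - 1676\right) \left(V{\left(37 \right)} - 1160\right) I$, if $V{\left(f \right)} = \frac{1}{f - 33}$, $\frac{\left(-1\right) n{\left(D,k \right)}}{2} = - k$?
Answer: $77146570$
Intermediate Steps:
$n{\left(D,k \right)} = 2 k$ ($n{\left(D,k \right)} = - 2 \left(- k\right) = 2 k$)
$V{\left(f \right)} = \frac{1}{-33 + f}$
$I = 20$ ($I = \left(3 - 5\right) 2 \left(-5\right) = \left(-2\right) \left(-10\right) = 20$)
$\left(-1650 - 1676\right) \left(V{\left(37 \right)} - 1160\right) I = \left(-1650 - 1676\right) \left(\frac{1}{-33 + 37} - 1160\right) 20 = - 3326 \left(\frac{1}{4} - 1160\right) 20 = \left(-3326\right) \left(- \frac{4639}{4}\right) 20 = \frac{7714657}{2} \cdot 20 = 77146570$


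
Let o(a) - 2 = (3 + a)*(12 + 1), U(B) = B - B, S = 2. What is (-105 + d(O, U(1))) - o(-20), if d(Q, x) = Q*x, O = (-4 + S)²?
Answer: 114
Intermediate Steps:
O = 4 (O = (-4 + 2)² = (-2)² = 4)
U(B) = 0
o(a) = 41 + 13*a (o(a) = 2 + (3 + a)*(12 + 1) = 2 + (3 + a)*13 = 2 + (39 + 13*a) = 41 + 13*a)
(-105 + d(O, U(1))) - o(-20) = (-105 + 4*0) - (41 + 13*(-20)) = (-105 + 0) - (41 - 260) = -105 - 1*(-219) = -105 + 219 = 114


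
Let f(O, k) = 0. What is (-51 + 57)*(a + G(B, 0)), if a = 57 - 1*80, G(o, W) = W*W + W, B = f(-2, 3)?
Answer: -138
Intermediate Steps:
B = 0
G(o, W) = W + W**2 (G(o, W) = W**2 + W = W + W**2)
a = -23 (a = 57 - 80 = -23)
(-51 + 57)*(a + G(B, 0)) = (-51 + 57)*(-23 + 0*(1 + 0)) = 6*(-23 + 0*1) = 6*(-23 + 0) = 6*(-23) = -138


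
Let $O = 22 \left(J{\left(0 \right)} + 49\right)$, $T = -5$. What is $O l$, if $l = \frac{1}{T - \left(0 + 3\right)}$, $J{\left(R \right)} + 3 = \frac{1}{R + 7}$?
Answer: $- \frac{3553}{28} \approx -126.89$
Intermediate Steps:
$J{\left(R \right)} = -3 + \frac{1}{7 + R}$ ($J{\left(R \right)} = -3 + \frac{1}{R + 7} = -3 + \frac{1}{7 + R}$)
$l = - \frac{1}{8}$ ($l = \frac{1}{-5 - \left(0 + 3\right)} = \frac{1}{-5 - 3} = \frac{1}{-8} = - \frac{1}{8} \approx -0.125$)
$O = \frac{7106}{7}$ ($O = 22 \left(\frac{-20 - 0}{7 + 0} + 49\right) = 22 \left(\frac{-20 + 0}{7} + 49\right) = 22 \left(\frac{1}{7} \left(-20\right) + 49\right) = 22 \left(- \frac{20}{7} + 49\right) = 22 \cdot \frac{323}{7} = \frac{7106}{7} \approx 1015.1$)
$O l = \frac{7106}{7} \left(- \frac{1}{8}\right) = - \frac{3553}{28}$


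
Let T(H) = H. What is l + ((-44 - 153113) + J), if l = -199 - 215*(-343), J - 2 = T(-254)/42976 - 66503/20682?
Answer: -17690425365011/222207408 ≈ -79612.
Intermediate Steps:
J = -271406723/222207408 (J = 2 + (-254/42976 - 66503/20682) = 2 + (-254*1/42976 - 66503*1/20682) = 2 + (-127/21488 - 66503/20682) = 2 - 715821539/222207408 = -271406723/222207408 ≈ -1.2214)
l = 73546 (l = -199 + 73745 = 73546)
l + ((-44 - 153113) + J) = 73546 + ((-44 - 153113) - 271406723/222207408) = 73546 + (-153157 - 271406723/222207408) = 73546 - 34032891393779/222207408 = -17690425365011/222207408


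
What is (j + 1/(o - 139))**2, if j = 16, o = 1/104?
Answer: 53442342976/208947025 ≈ 255.77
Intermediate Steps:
o = 1/104 ≈ 0.0096154
(j + 1/(o - 139))**2 = (16 + 1/(1/104 - 139))**2 = (16 + 1/(-14455/104))**2 = (16 - 104/14455)**2 = (231176/14455)**2 = 53442342976/208947025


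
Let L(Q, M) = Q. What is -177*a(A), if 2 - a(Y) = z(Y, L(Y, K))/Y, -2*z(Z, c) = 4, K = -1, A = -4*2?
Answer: -1239/4 ≈ -309.75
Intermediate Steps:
A = -8
z(Z, c) = -2 (z(Z, c) = -½*4 = -2)
a(Y) = 2 + 2/Y (a(Y) = 2 - (-2)/Y = 2 + 2/Y)
-177*a(A) = -177*(2 + 2/(-8)) = -177*(2 + 2*(-⅛)) = -177*(2 - ¼) = -177*7/4 = -1239/4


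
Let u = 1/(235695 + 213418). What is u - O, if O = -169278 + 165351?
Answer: 1763666752/449113 ≈ 3927.0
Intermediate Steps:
u = 1/449113 ≈ 2.2266e-6
O = -3927
u - O = 1/449113 - 1*(-3927) = 1/449113 + 3927 = 1763666752/449113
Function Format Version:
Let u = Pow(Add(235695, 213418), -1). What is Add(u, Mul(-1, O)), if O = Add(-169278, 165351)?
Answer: Rational(1763666752, 449113) ≈ 3927.0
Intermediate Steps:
u = Rational(1, 449113) (u = Pow(449113, -1) = Rational(1, 449113) ≈ 2.2266e-6)
O = -3927
Add(u, Mul(-1, O)) = Add(Rational(1, 449113), Mul(-1, -3927)) = Add(Rational(1, 449113), 3927) = Rational(1763666752, 449113)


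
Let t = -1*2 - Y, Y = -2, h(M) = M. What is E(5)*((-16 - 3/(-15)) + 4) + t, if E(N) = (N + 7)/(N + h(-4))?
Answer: -708/5 ≈ -141.60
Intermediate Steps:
E(N) = (7 + N)/(-4 + N) (E(N) = (N + 7)/(N - 4) = (7 + N)/(-4 + N))
t = 0 (t = -1*2 - 1*(-2) = -2 + 2 = 0)
E(5)*((-16 - 3/(-15)) + 4) + t = ((7 + 5)/(-4 + 5))*((-16 - 3/(-15)) + 4) + 0 = (12/1)*((-16 - 3*(-1/15)) + 4) + 0 = (1*12)*((-16 + 1/5) + 4) + 0 = 12*(-79/5 + 4) + 0 = 12*(-59/5) + 0 = -708/5 + 0 = -708/5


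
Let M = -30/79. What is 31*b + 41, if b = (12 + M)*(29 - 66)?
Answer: -1049707/79 ≈ -13287.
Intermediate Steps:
M = -30/79 (M = -30*1/79 = -30/79 ≈ -0.37975)
b = -33966/79 (b = (12 - 30/79)*(29 - 66) = (918/79)*(-37) = -33966/79 ≈ -429.95)
31*b + 41 = 31*(-33966/79) + 41 = -1052946/79 + 41 = -1049707/79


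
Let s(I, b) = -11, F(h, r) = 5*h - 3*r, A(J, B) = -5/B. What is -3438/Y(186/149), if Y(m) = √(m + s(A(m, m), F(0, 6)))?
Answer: 3438*I*√216497/1453 ≈ 1100.9*I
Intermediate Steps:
F(h, r) = -3*r + 5*h
Y(m) = √(-11 + m) (Y(m) = √(m - 11) = √(-11 + m))
-3438/Y(186/149) = -3438/√(-11 + 186/149) = -3438*(-I*√216497/1453) = -(-3438)*I*√216497/1453 = 3438*I*√216497/1453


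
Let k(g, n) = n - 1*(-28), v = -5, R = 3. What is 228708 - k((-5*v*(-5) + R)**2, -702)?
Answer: 229382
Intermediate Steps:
k(g, n) = 28 + n (k(g, n) = n + 28 = 28 + n)
228708 - k((-5*v*(-5) + R)**2, -702) = 228708 - (28 - 702) = 228708 - 1*(-674) = 228708 + 674 = 229382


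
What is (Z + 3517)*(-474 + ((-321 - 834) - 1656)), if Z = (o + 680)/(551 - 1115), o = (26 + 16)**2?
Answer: -11539110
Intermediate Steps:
o = 1764 (o = 42**2 = 1764)
Z = -13/3 (Z = (1764 + 680)/(551 - 1115) = 2444/(-564) = 2444*(-1/564) = -13/3 ≈ -4.3333)
(Z + 3517)*(-474 + ((-321 - 834) - 1656)) = (-13/3 + 3517)*(-474 + ((-321 - 834) - 1656)) = 10538*(-474 + (-1155 - 1656))/3 = 10538*(-474 - 2811)/3 = (10538/3)*(-3285) = -11539110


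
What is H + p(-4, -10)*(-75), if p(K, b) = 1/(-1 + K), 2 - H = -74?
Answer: 91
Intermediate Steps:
H = 76 (H = 2 - 1*(-74) = 2 + 74 = 76)
H + p(-4, -10)*(-75) = 76 - 75/(-1 - 4) = 76 - 75/(-5) = 76 - ⅕*(-75) = 76 + 15 = 91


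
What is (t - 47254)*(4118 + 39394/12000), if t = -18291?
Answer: -324155379973/1200 ≈ -2.7013e+8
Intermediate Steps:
(t - 47254)*(4118 + 39394/12000) = (-18291 - 47254)*(4118 + 39394/12000) = -65545*(4118 + 39394*(1/12000)) = -65545*(4118 + 19697/6000) = -65545*24727697/6000 = -324155379973/1200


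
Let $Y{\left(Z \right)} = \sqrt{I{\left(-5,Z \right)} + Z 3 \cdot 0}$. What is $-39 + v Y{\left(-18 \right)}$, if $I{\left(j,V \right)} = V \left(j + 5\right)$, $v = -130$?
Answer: $0$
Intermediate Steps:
$I{\left(j,V \right)} = V \left(5 + j\right)$
$Y{\left(Z \right)} = 0$ ($Y{\left(Z \right)} = \sqrt{Z \left(5 - 5\right) + Z 3 \cdot 0} = \sqrt{Z 0 + 3 Z 0} = \sqrt{0 + 0} = \sqrt{0} = 0$)
$-39 + v Y{\left(-18 \right)} = -39 - 0 = -39 + 0 = -39$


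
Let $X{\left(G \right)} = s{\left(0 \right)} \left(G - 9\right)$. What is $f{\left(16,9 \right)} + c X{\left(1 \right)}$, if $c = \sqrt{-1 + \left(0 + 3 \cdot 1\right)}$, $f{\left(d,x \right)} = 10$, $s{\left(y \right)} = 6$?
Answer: $10 - 48 \sqrt{2} \approx -57.882$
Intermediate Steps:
$X{\left(G \right)} = -54 + 6 G$ ($X{\left(G \right)} = 6 \left(G - 9\right) = 6 \left(-9 + G\right) = -54 + 6 G$)
$c = \sqrt{2}$ ($c = \sqrt{-1 + \left(0 + 3\right)} = \sqrt{-1 + 3} = \sqrt{2} \approx 1.4142$)
$f{\left(16,9 \right)} + c X{\left(1 \right)} = 10 + \sqrt{2} \left(-54 + 6 \cdot 1\right) = 10 + \sqrt{2} \left(-54 + 6\right) = 10 + \sqrt{2} \left(-48\right) = 10 - 48 \sqrt{2}$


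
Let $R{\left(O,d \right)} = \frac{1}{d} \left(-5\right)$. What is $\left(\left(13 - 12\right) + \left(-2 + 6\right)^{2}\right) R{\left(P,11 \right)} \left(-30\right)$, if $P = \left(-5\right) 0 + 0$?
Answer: $\frac{2550}{11} \approx 231.82$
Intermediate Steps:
$P = 0$ ($P = 0 + 0 = 0$)
$R{\left(O,d \right)} = - \frac{5}{d}$
$\left(\left(13 - 12\right) + \left(-2 + 6\right)^{2}\right) R{\left(P,11 \right)} \left(-30\right) = \left(\left(13 - 12\right) + \left(-2 + 6\right)^{2}\right) \left(- \frac{5}{11}\right) \left(-30\right) = \left(1 + 4^{2}\right) \left(\left(-5\right) \frac{1}{11}\right) \left(-30\right) = \left(1 + 16\right) \left(- \frac{5}{11}\right) \left(-30\right) = 17 \left(- \frac{5}{11}\right) \left(-30\right) = \left(- \frac{85}{11}\right) \left(-30\right) = \frac{2550}{11}$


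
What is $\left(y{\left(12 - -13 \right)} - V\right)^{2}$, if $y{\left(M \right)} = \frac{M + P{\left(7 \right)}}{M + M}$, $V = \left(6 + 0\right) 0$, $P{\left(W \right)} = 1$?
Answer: $\frac{169}{625} \approx 0.2704$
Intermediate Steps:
$V = 0$ ($V = 6 \cdot 0 = 0$)
$y{\left(M \right)} = \frac{1 + M}{2 M}$ ($y{\left(M \right)} = \frac{M + 1}{M + M} = \frac{1 + M}{2 M}$)
$\left(y{\left(12 - -13 \right)} - V\right)^{2} = \left(\frac{1 + \left(12 - -13\right)}{2 \left(12 - -13\right)} - 0\right)^{2} = \left(\frac{1 + \left(12 + 13\right)}{2 \left(12 + 13\right)} + 0\right)^{2} = \left(\frac{1 + 25}{2 \cdot 25} + 0\right)^{2} = \left(\frac{1}{2} \cdot \frac{1}{25} \cdot 26 + 0\right)^{2} = \left(\frac{13}{25} + 0\right)^{2} = \left(\frac{13}{25}\right)^{2} = \frac{169}{625}$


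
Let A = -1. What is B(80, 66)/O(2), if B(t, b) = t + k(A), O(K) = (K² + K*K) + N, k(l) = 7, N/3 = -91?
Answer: -87/265 ≈ -0.32830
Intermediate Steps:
N = -273 (N = 3*(-91) = -273)
O(K) = -273 + 2*K² (O(K) = (K² + K*K) - 273 = (K² + K²) - 273 = 2*K² - 273 = -273 + 2*K²)
B(t, b) = 7 + t (B(t, b) = t + 7 = 7 + t)
B(80, 66)/O(2) = (7 + 80)/(-273 + 2*2²) = 87/(-273 + 2*4) = 87/(-273 + 8) = 87/(-265) = 87*(-1/265) = -87/265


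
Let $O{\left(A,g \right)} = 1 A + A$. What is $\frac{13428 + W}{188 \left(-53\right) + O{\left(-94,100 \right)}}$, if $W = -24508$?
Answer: $\frac{1385}{1269} \approx 1.0914$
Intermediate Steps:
$O{\left(A,g \right)} = 2 A$ ($O{\left(A,g \right)} = A + A = 2 A$)
$\frac{13428 + W}{188 \left(-53\right) + O{\left(-94,100 \right)}} = \frac{13428 - 24508}{188 \left(-53\right) + 2 \left(-94\right)} = - \frac{11080}{-9964 - 188} = - \frac{11080}{-10152} = \left(-11080\right) \left(- \frac{1}{10152}\right) = \frac{1385}{1269}$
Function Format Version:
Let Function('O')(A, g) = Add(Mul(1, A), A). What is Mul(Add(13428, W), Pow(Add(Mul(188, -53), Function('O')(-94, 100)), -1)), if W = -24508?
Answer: Rational(1385, 1269) ≈ 1.0914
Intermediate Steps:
Function('O')(A, g) = Mul(2, A) (Function('O')(A, g) = Add(A, A) = Mul(2, A))
Mul(Add(13428, W), Pow(Add(Mul(188, -53), Function('O')(-94, 100)), -1)) = Mul(Add(13428, -24508), Pow(Add(Mul(188, -53), Mul(2, -94)), -1)) = Mul(-11080, Pow(Add(-9964, -188), -1)) = Mul(-11080, Pow(-10152, -1)) = Mul(-11080, Rational(-1, 10152)) = Rational(1385, 1269)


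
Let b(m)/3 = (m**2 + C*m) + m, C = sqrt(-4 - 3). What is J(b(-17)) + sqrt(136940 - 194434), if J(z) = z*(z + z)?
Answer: 1295298 + I*sqrt(57494) - 166464*I*sqrt(7) ≈ 1.2953e+6 - 4.4018e+5*I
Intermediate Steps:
C = I*sqrt(7) (C = sqrt(-7) = I*sqrt(7) ≈ 2.6458*I)
b(m) = 3*m + 3*m**2 + 3*I*m*sqrt(7) (b(m) = 3*((m**2 + (I*sqrt(7))*m) + m) = 3*((m**2 + I*m*sqrt(7)) + m) = 3*(m + m**2 + I*m*sqrt(7)) = 3*m + 3*m**2 + 3*I*m*sqrt(7))
J(z) = 2*z**2 (J(z) = z*(2*z) = 2*z**2)
J(b(-17)) + sqrt(136940 - 194434) = 2*(3*(-17)*(1 - 17 + I*sqrt(7)))**2 + sqrt(136940 - 194434) = 2*(3*(-17)*(-16 + I*sqrt(7)))**2 + sqrt(-57494) = 2*(816 - 51*I*sqrt(7))**2 + I*sqrt(57494)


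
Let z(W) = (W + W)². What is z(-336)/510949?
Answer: 451584/510949 ≈ 0.88381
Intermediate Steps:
z(W) = 4*W² (z(W) = (2*W)² = 4*W²)
z(-336)/510949 = (4*(-336)²)/510949 = (4*112896)*(1/510949) = 451584*(1/510949) = 451584/510949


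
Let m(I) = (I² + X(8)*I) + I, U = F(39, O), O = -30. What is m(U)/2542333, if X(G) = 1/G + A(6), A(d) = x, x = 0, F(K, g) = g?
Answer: 3465/10169332 ≈ 0.00034073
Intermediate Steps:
A(d) = 0
U = -30
X(G) = 1/G (X(G) = 1/G + 0 = 1/G)
m(I) = I² + 9*I/8 (m(I) = (I² + I/8) + I = I² + 9*I/8)
m(U)/2542333 = ((⅛)*(-30)*(9 + 8*(-30)))/2542333 = ((⅛)*(-30)*(9 - 240))*(1/2542333) = ((⅛)*(-30)*(-231))*(1/2542333) = (3465/4)*(1/2542333) = 3465/10169332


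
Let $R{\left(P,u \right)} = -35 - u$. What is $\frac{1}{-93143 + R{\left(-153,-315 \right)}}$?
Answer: $- \frac{1}{92863} \approx -1.0769 \cdot 10^{-5}$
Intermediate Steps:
$\frac{1}{-93143 + R{\left(-153,-315 \right)}} = \frac{1}{-93143 - -280} = \frac{1}{-93143 + \left(-35 + 315\right)} = \frac{1}{-93143 + 280} = \frac{1}{-92863} = - \frac{1}{92863}$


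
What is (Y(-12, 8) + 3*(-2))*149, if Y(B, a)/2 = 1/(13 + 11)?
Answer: -10579/12 ≈ -881.58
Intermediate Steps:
Y(B, a) = 1/12 (Y(B, a) = 2/(13 + 11) = 2/24 = 2*(1/24) = 1/12)
(Y(-12, 8) + 3*(-2))*149 = (1/12 + 3*(-2))*149 = (1/12 - 6)*149 = -71/12*149 = -10579/12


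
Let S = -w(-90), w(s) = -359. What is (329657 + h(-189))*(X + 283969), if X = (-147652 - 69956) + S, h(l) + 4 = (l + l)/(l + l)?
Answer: 21994514880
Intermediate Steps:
h(l) = -3 (h(l) = -4 + (l + l)/(l + l) = -4 + (2*l)/((2*l)) = -4 + (2*l)*(1/(2*l)) = -4 + 1 = -3)
S = 359 (S = -1*(-359) = 359)
X = -217249 (X = (-147652 - 69956) + 359 = -217608 + 359 = -217249)
(329657 + h(-189))*(X + 283969) = (329657 - 3)*(-217249 + 283969) = 329654*66720 = 21994514880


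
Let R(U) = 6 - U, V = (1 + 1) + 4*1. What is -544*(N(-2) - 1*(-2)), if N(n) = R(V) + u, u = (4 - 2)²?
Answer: -3264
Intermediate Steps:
V = 6 (V = 2 + 4 = 6)
u = 4 (u = 2² = 4)
N(n) = 4 (N(n) = (6 - 1*6) + 4 = (6 - 6) + 4 = 0 + 4 = 4)
-544*(N(-2) - 1*(-2)) = -544*(4 - 1*(-2)) = -544*(4 + 2) = -544*6 = -3264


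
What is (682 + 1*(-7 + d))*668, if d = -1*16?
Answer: 440212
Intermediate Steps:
d = -16
(682 + 1*(-7 + d))*668 = (682 + 1*(-7 - 16))*668 = (682 + 1*(-23))*668 = (682 - 23)*668 = 659*668 = 440212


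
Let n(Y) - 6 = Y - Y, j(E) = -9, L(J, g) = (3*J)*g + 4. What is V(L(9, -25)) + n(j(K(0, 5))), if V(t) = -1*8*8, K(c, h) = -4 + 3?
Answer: -58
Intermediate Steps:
L(J, g) = 4 + 3*J*g (L(J, g) = 3*J*g + 4 = 4 + 3*J*g)
K(c, h) = -1
V(t) = -64 (V(t) = -8*8 = -64)
n(Y) = 6 (n(Y) = 6 + (Y - Y) = 6 + 0 = 6)
V(L(9, -25)) + n(j(K(0, 5))) = -64 + 6 = -58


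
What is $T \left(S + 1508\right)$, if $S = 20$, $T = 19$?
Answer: $29032$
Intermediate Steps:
$T \left(S + 1508\right) = 19 \left(20 + 1508\right) = 19 \cdot 1528 = 29032$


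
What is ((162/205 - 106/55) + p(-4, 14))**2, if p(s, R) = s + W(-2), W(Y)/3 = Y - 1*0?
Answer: 630712996/5085025 ≈ 124.03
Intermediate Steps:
W(Y) = 3*Y (W(Y) = 3*(Y - 1*0) = 3*(Y + 0) = 3*Y)
p(s, R) = -6 + s (p(s, R) = s + 3*(-2) = s - 6 = -6 + s)
((162/205 - 106/55) + p(-4, 14))**2 = ((162/205 - 106/55) + (-6 - 4))**2 = ((162*(1/205) - 106*1/55) - 10)**2 = ((162/205 - 106/55) - 10)**2 = (-2564/2255 - 10)**2 = (-25114/2255)**2 = 630712996/5085025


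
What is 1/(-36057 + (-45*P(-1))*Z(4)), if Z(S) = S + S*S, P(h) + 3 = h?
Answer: -1/32457 ≈ -3.0810e-5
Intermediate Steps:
P(h) = -3 + h
Z(S) = S + S**2
1/(-36057 + (-45*P(-1))*Z(4)) = 1/(-36057 + (-45*(-3 - 1))*(4*(1 + 4))) = 1/(-36057 + (-45*(-4))*(4*5)) = 1/(-36057 + 180*20) = 1/(-36057 + 3600) = 1/(-32457) = -1/32457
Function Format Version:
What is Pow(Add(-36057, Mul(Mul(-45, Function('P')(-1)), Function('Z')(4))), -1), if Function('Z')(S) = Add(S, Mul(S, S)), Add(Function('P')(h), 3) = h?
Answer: Rational(-1, 32457) ≈ -3.0810e-5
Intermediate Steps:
Function('P')(h) = Add(-3, h)
Function('Z')(S) = Add(S, Pow(S, 2))
Pow(Add(-36057, Mul(Mul(-45, Function('P')(-1)), Function('Z')(4))), -1) = Pow(Add(-36057, Mul(Mul(-45, Add(-3, -1)), Mul(4, Add(1, 4)))), -1) = Pow(Add(-36057, Mul(Mul(-45, -4), Mul(4, 5))), -1) = Pow(Add(-36057, Mul(180, 20)), -1) = Pow(Add(-36057, 3600), -1) = Pow(-32457, -1) = Rational(-1, 32457)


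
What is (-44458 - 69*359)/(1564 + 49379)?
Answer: -69229/50943 ≈ -1.3589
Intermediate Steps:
(-44458 - 69*359)/(1564 + 49379) = (-44458 - 24771)/50943 = -69229*1/50943 = -69229/50943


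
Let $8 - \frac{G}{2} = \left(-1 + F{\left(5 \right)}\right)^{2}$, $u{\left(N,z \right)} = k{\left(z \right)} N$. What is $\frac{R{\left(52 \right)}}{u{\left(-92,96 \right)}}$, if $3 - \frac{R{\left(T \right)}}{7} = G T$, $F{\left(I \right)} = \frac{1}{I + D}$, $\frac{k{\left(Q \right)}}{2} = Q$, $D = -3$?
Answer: $\frac{5621}{17664} \approx 0.31822$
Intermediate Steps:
$k{\left(Q \right)} = 2 Q$
$F{\left(I \right)} = \frac{1}{-3 + I}$ ($F{\left(I \right)} = \frac{1}{I - 3} = \frac{1}{-3 + I}$)
$u{\left(N,z \right)} = 2 N z$ ($u{\left(N,z \right)} = 2 z N = 2 N z$)
$G = \frac{31}{2}$ ($G = 16 - 2 \left(-1 + \frac{1}{-3 + 5}\right)^{2} = 16 - 2 \left(-1 + \frac{1}{2}\right)^{2} = 16 - 2 \left(- \frac{1}{2}\right)^{2} = 16 - \frac{1}{2} = \frac{31}{2} \approx 15.5$)
$R{\left(T \right)} = 21 - \frac{217 T}{2}$ ($R{\left(T \right)} = 21 - 7 \frac{31 T}{2} = 21 - \frac{217 T}{2}$)
$\frac{R{\left(52 \right)}}{u{\left(-92,96 \right)}} = \frac{21 - 5642}{2 \left(-92\right) 96} = \frac{21 - 5642}{-17664} = \left(-5621\right) \left(- \frac{1}{17664}\right) = \frac{5621}{17664}$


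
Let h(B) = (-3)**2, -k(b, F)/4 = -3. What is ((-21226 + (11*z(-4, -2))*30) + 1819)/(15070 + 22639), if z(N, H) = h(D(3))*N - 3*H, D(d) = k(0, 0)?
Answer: -29307/37709 ≈ -0.77719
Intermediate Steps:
k(b, F) = 12 (k(b, F) = -4*(-3) = 12)
D(d) = 12
h(B) = 9
z(N, H) = -3*H + 9*N (z(N, H) = 9*N - 3*H = -3*H + 9*N)
((-21226 + (11*z(-4, -2))*30) + 1819)/(15070 + 22639) = ((-21226 + (11*(-3*(-2) + 9*(-4)))*30) + 1819)/(15070 + 22639) = ((-21226 + (11*(6 - 36))*30) + 1819)/37709 = ((-21226 + (11*(-30))*30) + 1819)*(1/37709) = ((-21226 - 330*30) + 1819)*(1/37709) = ((-21226 - 9900) + 1819)*(1/37709) = (-31126 + 1819)*(1/37709) = -29307*1/37709 = -29307/37709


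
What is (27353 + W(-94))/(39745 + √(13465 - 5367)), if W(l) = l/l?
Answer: 362394910/526552309 - 9118*√8098/526552309 ≈ 0.68668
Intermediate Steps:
W(l) = 1
(27353 + W(-94))/(39745 + √(13465 - 5367)) = (27353 + 1)/(39745 + √(13465 - 5367)) = 27354/(39745 + √8098)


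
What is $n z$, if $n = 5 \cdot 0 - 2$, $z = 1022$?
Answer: $-2044$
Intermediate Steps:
$n = -2$ ($n = 0 - 2 = -2$)
$n z = \left(-2\right) 1022 = -2044$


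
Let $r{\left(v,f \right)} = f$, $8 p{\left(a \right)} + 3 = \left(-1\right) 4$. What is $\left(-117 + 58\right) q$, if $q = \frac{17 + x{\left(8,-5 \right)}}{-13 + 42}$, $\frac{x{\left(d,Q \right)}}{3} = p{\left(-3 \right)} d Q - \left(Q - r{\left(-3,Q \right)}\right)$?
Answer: $- \frac{7198}{29} \approx -248.21$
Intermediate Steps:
$p{\left(a \right)} = - \frac{7}{8}$ ($p{\left(a \right)} = - \frac{3}{8} + \frac{\left(-1\right) 4}{8} = - \frac{3}{8} + \frac{1}{8} \left(-4\right) = - \frac{3}{8} - \frac{1}{2} = - \frac{7}{8}$)
$x{\left(d,Q \right)} = - \frac{21 Q d}{8}$ ($x{\left(d,Q \right)} = 3 \left(- \frac{7 d}{8} Q + \left(Q - Q\right)\right) = 3 \left(- \frac{7 Q d}{8} + 0\right) = 3 \left(- \frac{7 Q d}{8}\right) = - \frac{21 Q d}{8}$)
$q = \frac{122}{29}$ ($q = \frac{17 - \left(- \frac{105}{8}\right) 8}{-13 + 42} = \frac{17 + 105}{29} = 122 \cdot \frac{1}{29} = \frac{122}{29} \approx 4.2069$)
$\left(-117 + 58\right) q = \left(-117 + 58\right) \frac{122}{29} = \left(-59\right) \frac{122}{29} = - \frac{7198}{29}$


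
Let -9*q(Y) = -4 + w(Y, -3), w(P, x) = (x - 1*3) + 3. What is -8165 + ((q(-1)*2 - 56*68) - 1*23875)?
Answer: -322618/9 ≈ -35846.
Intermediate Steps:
w(P, x) = x (w(P, x) = (x - 3) + 3 = (-3 + x) + 3 = x)
q(Y) = 7/9 (q(Y) = -(-4 - 3)/9 = -⅑*(-7) = 7/9)
-8165 + ((q(-1)*2 - 56*68) - 1*23875) = -8165 + (((7/9)*2 - 56*68) - 1*23875) = -8165 + ((14/9 - 3808) - 23875) = -8165 + (-34258/9 - 23875) = -8165 - 249133/9 = -322618/9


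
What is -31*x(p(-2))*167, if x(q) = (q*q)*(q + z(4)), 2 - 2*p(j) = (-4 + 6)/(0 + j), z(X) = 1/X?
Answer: -326151/16 ≈ -20384.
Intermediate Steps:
p(j) = 1 - 1/j (p(j) = 1 - (-4 + 6)/(2*(0 + j)) = 1 - 1/j)
x(q) = q**2*(1/4 + q) (x(q) = (q*q)*(q + 1/4) = q**2*(q + 1/4) = q**2*(1/4 + q))
-31*x(p(-2))*167 = -31*((-1 - 2)/(-2))**2*(1/4 + (-1 - 2)/(-2))*167 = -31*(-1/2*(-3))**2*(1/4 - 1/2*(-3))*167 = -31*(3/2)**2*(1/4 + 3/2)*167 = -279*7/(4*4)*167 = -31*63/16*167 = -1953/16*167 = -326151/16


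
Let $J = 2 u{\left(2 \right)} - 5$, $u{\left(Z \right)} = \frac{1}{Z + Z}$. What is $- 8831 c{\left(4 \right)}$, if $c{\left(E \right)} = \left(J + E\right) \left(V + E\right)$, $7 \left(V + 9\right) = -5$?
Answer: $- \frac{176620}{7} \approx -25231.0$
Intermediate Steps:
$V = - \frac{68}{7}$ ($V = -9 + \frac{1}{7} \left(-5\right) = -9 - \frac{5}{7} = - \frac{68}{7} \approx -9.7143$)
$u{\left(Z \right)} = \frac{1}{2 Z}$
$J = - \frac{9}{2}$ ($J = 2 \frac{1}{2 \cdot 2} - 5 = 2 \cdot \frac{1}{2} \cdot \frac{1}{2} - 5 = 2 \cdot \frac{1}{4} - 5 = \frac{1}{2} - 5 = - \frac{9}{2} \approx -4.5$)
$c{\left(E \right)} = \left(- \frac{68}{7} + E\right) \left(- \frac{9}{2} + E\right)$ ($c{\left(E \right)} = \left(- \frac{9}{2} + E\right) \left(- \frac{68}{7} + E\right) = \left(- \frac{68}{7} + E\right) \left(- \frac{9}{2} + E\right)$)
$- 8831 c{\left(4 \right)} = - 8831 \left(\frac{306}{7} + 4^{2} - \frac{398}{7}\right) = - 8831 \left(\frac{306}{7} + 16 - \frac{398}{7}\right) = \left(-8831\right) \frac{20}{7} = - \frac{176620}{7}$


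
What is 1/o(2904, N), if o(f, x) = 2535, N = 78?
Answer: 1/2535 ≈ 0.00039448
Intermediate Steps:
1/o(2904, N) = 1/2535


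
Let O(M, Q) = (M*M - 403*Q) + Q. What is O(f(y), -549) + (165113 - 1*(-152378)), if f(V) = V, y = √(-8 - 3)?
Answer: 538178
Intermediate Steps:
y = I*√11 (y = √(-11) = I*√11 ≈ 3.3166*I)
O(M, Q) = M² - 402*Q (O(M, Q) = (M² - 403*Q) + Q = M² - 402*Q)
O(f(y), -549) + (165113 - 1*(-152378)) = ((I*√11)² - 402*(-549)) + (165113 - 1*(-152378)) = (-11 + 220698) + (165113 + 152378) = 220687 + 317491 = 538178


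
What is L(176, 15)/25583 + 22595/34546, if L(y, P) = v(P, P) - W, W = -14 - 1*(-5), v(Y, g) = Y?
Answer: 578876989/883790318 ≈ 0.65499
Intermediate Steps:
W = -9 (W = -14 + 5 = -9)
L(y, P) = 9 + P (L(y, P) = P - 1*(-9) = P + 9 = 9 + P)
L(176, 15)/25583 + 22595/34546 = (9 + 15)/25583 + 22595/34546 = 24*(1/25583) + 22595*(1/34546) = 24/25583 + 22595/34546 = 578876989/883790318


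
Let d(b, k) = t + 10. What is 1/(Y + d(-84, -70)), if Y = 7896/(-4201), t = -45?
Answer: -4201/154931 ≈ -0.027115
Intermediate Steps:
d(b, k) = -35 (d(b, k) = -45 + 10 = -35)
Y = -7896/4201 (Y = 7896*(-1/4201) = -7896/4201 ≈ -1.8796)
1/(Y + d(-84, -70)) = 1/(-7896/4201 - 35) = 1/(-154931/4201) = -4201/154931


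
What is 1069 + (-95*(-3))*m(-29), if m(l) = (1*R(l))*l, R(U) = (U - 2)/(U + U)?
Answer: -6697/2 ≈ -3348.5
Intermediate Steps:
R(U) = (-2 + U)/(2*U) (R(U) = (-2 + U)/((2*U)) = (-2 + U)*(1/(2*U)) = (-2 + U)/(2*U))
m(l) = -1 + l/2 (m(l) = (1*((-2 + l)/(2*l)))*l = ((-2 + l)/(2*l))*l = -1 + l/2)
1069 + (-95*(-3))*m(-29) = 1069 + (-95*(-3))*(-1 + (½)*(-29)) = 1069 + 285*(-1 - 29/2) = 1069 + 285*(-31/2) = 1069 - 8835/2 = -6697/2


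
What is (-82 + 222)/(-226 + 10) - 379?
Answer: -20501/54 ≈ -379.65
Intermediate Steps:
(-82 + 222)/(-226 + 10) - 379 = 140/(-216) - 379 = 140*(-1/216) - 379 = -35/54 - 379 = -20501/54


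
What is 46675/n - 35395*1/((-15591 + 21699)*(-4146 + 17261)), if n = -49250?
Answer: -14962841429/15780964740 ≈ -0.94816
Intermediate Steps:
46675/n - 35395*1/((-15591 + 21699)*(-4146 + 17261)) = 46675/(-49250) - 35395*1/((-15591 + 21699)*(-4146 + 17261)) = 46675*(-1/49250) - 35395/(13115*6108) = -1867/1970 - 35395/80106420 = -1867/1970 - 35395*1/80106420 = -1867/1970 - 7079/16021284 = -14962841429/15780964740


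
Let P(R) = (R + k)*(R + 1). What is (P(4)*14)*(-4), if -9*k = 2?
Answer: -9520/9 ≈ -1057.8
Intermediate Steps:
k = -2/9 (k = -1/9*2 = -2/9 ≈ -0.22222)
P(R) = (1 + R)*(-2/9 + R) (P(R) = (R - 2/9)*(R + 1) = (-2/9 + R)*(1 + R) = (1 + R)*(-2/9 + R))
(P(4)*14)*(-4) = ((-2/9 + 4**2 + (7/9)*4)*14)*(-4) = ((-2/9 + 16 + 28/9)*14)*(-4) = ((170/9)*14)*(-4) = (2380/9)*(-4) = -9520/9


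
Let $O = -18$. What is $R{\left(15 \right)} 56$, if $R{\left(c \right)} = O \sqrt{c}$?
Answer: $- 1008 \sqrt{15} \approx -3904.0$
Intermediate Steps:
$R{\left(c \right)} = - 18 \sqrt{c}$
$R{\left(15 \right)} 56 = - 18 \sqrt{15} \cdot 56 = - 1008 \sqrt{15}$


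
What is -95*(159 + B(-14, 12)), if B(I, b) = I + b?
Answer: -14915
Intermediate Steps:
-95*(159 + B(-14, 12)) = -95*(159 + (-14 + 12)) = -95*(159 - 2) = -95*157 = -14915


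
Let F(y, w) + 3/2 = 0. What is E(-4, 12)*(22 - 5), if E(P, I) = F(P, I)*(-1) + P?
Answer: -85/2 ≈ -42.500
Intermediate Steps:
F(y, w) = -3/2 (F(y, w) = -3/2 + 0 = -3/2)
E(P, I) = 3/2 + P (E(P, I) = -3/2*(-1) + P = 3/2 + P)
E(-4, 12)*(22 - 5) = (3/2 - 4)*(22 - 5) = -5/2*17 = -85/2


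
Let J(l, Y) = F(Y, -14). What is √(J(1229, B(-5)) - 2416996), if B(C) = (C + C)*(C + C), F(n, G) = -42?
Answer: 13*I*√14302 ≈ 1554.7*I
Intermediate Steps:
B(C) = 4*C² (B(C) = (2*C)*(2*C) = 4*C²)
J(l, Y) = -42
√(J(1229, B(-5)) - 2416996) = √(-42 - 2416996) = √(-2417038) = 13*I*√14302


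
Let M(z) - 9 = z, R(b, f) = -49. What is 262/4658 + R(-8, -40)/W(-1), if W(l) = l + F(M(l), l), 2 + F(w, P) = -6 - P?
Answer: 115169/18632 ≈ 6.1812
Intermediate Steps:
M(z) = 9 + z
F(w, P) = -8 - P (F(w, P) = -2 + (-6 - P) = -8 - P)
W(l) = -8 (W(l) = l + (-8 - l) = -8)
262/4658 + R(-8, -40)/W(-1) = 262/4658 - 49/(-8) = 262*(1/4658) - 49*(-1/8) = 131/2329 + 49/8 = 115169/18632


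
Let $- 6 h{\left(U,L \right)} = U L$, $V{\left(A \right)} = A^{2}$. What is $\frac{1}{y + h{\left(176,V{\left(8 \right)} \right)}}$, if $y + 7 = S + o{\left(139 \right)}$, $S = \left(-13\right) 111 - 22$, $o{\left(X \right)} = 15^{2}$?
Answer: $- \frac{3}{9373} \approx -0.00032007$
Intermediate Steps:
$o{\left(X \right)} = 225$
$S = -1465$ ($S = -1443 - 22 = -1465$)
$h{\left(U,L \right)} = - \frac{L U}{6}$ ($h{\left(U,L \right)} = - \frac{U L}{6} = - \frac{L U}{6}$)
$y = -1247$ ($y = -7 + \left(-1465 + 225\right) = -7 - 1240 = -1247$)
$\frac{1}{y + h{\left(176,V{\left(8 \right)} \right)}} = \frac{1}{-1247 - \frac{1}{6} \cdot 8^{2} \cdot 176} = \frac{1}{-1247 - \frac{32}{3} \cdot 176} = \frac{1}{-1247 - \frac{5632}{3}} = \frac{1}{- \frac{9373}{3}} = - \frac{3}{9373}$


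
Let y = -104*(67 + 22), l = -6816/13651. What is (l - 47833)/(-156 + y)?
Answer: 652975099/128483212 ≈ 5.0822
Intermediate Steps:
l = -6816/13651 (l = -6816*1/13651 = -6816/13651 ≈ -0.49930)
y = -9256 (y = -104*89 = -9256)
(l - 47833)/(-156 + y) = (-6816/13651 - 47833)/(-156 - 9256) = -652975099/13651/(-9412) = -652975099/13651*(-1/9412) = 652975099/128483212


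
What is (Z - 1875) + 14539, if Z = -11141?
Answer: 1523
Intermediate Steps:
(Z - 1875) + 14539 = (-11141 - 1875) + 14539 = -13016 + 14539 = 1523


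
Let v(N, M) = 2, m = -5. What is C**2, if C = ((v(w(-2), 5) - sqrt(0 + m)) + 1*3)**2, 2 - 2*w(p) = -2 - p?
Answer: (5 - I*sqrt(5))**4 ≈ -100.0 - 894.43*I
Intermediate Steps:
w(p) = 2 + p/2 (w(p) = 1 - (-2 - p)/2 = 1 + (1 + p/2) = 2 + p/2)
C = (5 - I*sqrt(5))**2 (C = ((2 - sqrt(0 - 5)) + 1*3)**2 = ((2 - sqrt(-5)) + 3)**2 = ((2 - I*sqrt(5)) + 3)**2 = (5 - I*sqrt(5))**2 ≈ 20.0 - 22.361*I)
C**2 = ((5 - I*sqrt(5))**2)**2 = (5 - I*sqrt(5))**4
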